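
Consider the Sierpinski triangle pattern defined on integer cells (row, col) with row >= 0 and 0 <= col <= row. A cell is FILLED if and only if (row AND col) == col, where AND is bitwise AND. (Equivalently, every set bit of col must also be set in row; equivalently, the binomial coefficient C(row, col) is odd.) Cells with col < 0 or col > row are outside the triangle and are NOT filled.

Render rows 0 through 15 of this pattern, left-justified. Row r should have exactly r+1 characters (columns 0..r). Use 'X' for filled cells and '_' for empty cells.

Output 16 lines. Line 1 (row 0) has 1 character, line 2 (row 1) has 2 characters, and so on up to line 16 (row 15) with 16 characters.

Answer: X
XX
X_X
XXXX
X___X
XX__XX
X_X_X_X
XXXXXXXX
X_______X
XX______XX
X_X_____X_X
XXXX____XXXX
X___X___X___X
XX__XX__XX__XX
X_X_X_X_X_X_X_X
XXXXXXXXXXXXXXXX

Derivation:
r0=0: X
r1=1: XX
r2=10: X_X
r3=11: XXXX
r4=100: X___X
r5=101: XX__XX
r6=110: X_X_X_X
r7=111: XXXXXXXX
r8=1000: X_______X
r9=1001: XX______XX
r10=1010: X_X_____X_X
r11=1011: XXXX____XXXX
r12=1100: X___X___X___X
r13=1101: XX__XX__XX__XX
r14=1110: X_X_X_X_X_X_X_X
r15=1111: XXXXXXXXXXXXXXXX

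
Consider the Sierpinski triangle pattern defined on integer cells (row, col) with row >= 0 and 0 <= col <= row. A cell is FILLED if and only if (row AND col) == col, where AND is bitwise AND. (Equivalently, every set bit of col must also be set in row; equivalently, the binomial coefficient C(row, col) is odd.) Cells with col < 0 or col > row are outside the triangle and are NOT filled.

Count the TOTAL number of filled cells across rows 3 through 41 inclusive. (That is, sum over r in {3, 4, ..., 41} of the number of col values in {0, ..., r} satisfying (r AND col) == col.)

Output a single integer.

Answer: 304

Derivation:
r3=11 pc2: +4 =4
r4=100 pc1: +2 =6
r5=101 pc2: +4 =10
r6=110 pc2: +4 =14
r7=111 pc3: +8 =22
r8=1000 pc1: +2 =24
r9=1001 pc2: +4 =28
r10=1010 pc2: +4 =32
r11=1011 pc3: +8 =40
r12=1100 pc2: +4 =44
r13=1101 pc3: +8 =52
r14=1110 pc3: +8 =60
r15=1111 pc4: +16 =76
r16=10000 pc1: +2 =78
r17=10001 pc2: +4 =82
r18=10010 pc2: +4 =86
r19=10011 pc3: +8 =94
r20=10100 pc2: +4 =98
r21=10101 pc3: +8 =106
r22=10110 pc3: +8 =114
r23=10111 pc4: +16 =130
r24=11000 pc2: +4 =134
r25=11001 pc3: +8 =142
r26=11010 pc3: +8 =150
r27=11011 pc4: +16 =166
r28=11100 pc3: +8 =174
r29=11101 pc4: +16 =190
r30=11110 pc4: +16 =206
r31=11111 pc5: +32 =238
r32=100000 pc1: +2 =240
r33=100001 pc2: +4 =244
r34=100010 pc2: +4 =248
r35=100011 pc3: +8 =256
r36=100100 pc2: +4 =260
r37=100101 pc3: +8 =268
r38=100110 pc3: +8 =276
r39=100111 pc4: +16 =292
r40=101000 pc2: +4 =296
r41=101001 pc3: +8 =304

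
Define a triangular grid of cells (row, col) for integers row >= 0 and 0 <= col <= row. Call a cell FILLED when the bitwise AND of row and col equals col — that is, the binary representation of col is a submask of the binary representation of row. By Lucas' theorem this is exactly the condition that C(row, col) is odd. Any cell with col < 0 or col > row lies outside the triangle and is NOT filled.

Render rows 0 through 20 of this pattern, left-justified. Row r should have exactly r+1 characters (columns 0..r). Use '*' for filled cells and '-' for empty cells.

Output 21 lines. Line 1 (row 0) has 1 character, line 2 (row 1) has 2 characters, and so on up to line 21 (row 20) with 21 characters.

r0=0: *
r1=1: **
r2=10: *-*
r3=11: ****
r4=100: *---*
r5=101: **--**
r6=110: *-*-*-*
r7=111: ********
r8=1000: *-------*
r9=1001: **------**
r10=1010: *-*-----*-*
r11=1011: ****----****
r12=1100: *---*---*---*
r13=1101: **--**--**--**
r14=1110: *-*-*-*-*-*-*-*
r15=1111: ****************
r16=10000: *---------------*
r17=10001: **--------------**
r18=10010: *-*-------------*-*
r19=10011: ****------------****
r20=10100: *---*-----------*---*

Answer: *
**
*-*
****
*---*
**--**
*-*-*-*
********
*-------*
**------**
*-*-----*-*
****----****
*---*---*---*
**--**--**--**
*-*-*-*-*-*-*-*
****************
*---------------*
**--------------**
*-*-------------*-*
****------------****
*---*-----------*---*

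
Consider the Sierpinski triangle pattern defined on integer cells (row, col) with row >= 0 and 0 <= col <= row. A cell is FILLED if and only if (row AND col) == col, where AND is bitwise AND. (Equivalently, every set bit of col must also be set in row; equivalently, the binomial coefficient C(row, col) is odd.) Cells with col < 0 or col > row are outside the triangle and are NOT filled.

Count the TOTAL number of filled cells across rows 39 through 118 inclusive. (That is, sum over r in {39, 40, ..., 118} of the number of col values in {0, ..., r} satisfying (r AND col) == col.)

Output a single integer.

r39=100111 pc4: +16 =16
r40=101000 pc2: +4 =20
r41=101001 pc3: +8 =28
r42=101010 pc3: +8 =36
r43=101011 pc4: +16 =52
r44=101100 pc3: +8 =60
r45=101101 pc4: +16 =76
r46=101110 pc4: +16 =92
r47=101111 pc5: +32 =124
r48=110000 pc2: +4 =128
r49=110001 pc3: +8 =136
r50=110010 pc3: +8 =144
r51=110011 pc4: +16 =160
r52=110100 pc3: +8 =168
r53=110101 pc4: +16 =184
r54=110110 pc4: +16 =200
r55=110111 pc5: +32 =232
r56=111000 pc3: +8 =240
r57=111001 pc4: +16 =256
r58=111010 pc4: +16 =272
r59=111011 pc5: +32 =304
r60=111100 pc4: +16 =320
r61=111101 pc5: +32 =352
r62=111110 pc5: +32 =384
r63=111111 pc6: +64 =448
r64=1000000 pc1: +2 =450
r65=1000001 pc2: +4 =454
r66=1000010 pc2: +4 =458
r67=1000011 pc3: +8 =466
r68=1000100 pc2: +4 =470
r69=1000101 pc3: +8 =478
r70=1000110 pc3: +8 =486
r71=1000111 pc4: +16 =502
r72=1001000 pc2: +4 =506
r73=1001001 pc3: +8 =514
r74=1001010 pc3: +8 =522
r75=1001011 pc4: +16 =538
r76=1001100 pc3: +8 =546
r77=1001101 pc4: +16 =562
r78=1001110 pc4: +16 =578
r79=1001111 pc5: +32 =610
r80=1010000 pc2: +4 =614
r81=1010001 pc3: +8 =622
r82=1010010 pc3: +8 =630
r83=1010011 pc4: +16 =646
r84=1010100 pc3: +8 =654
r85=1010101 pc4: +16 =670
r86=1010110 pc4: +16 =686
r87=1010111 pc5: +32 =718
r88=1011000 pc3: +8 =726
r89=1011001 pc4: +16 =742
r90=1011010 pc4: +16 =758
r91=1011011 pc5: +32 =790
r92=1011100 pc4: +16 =806
r93=1011101 pc5: +32 =838
r94=1011110 pc5: +32 =870
r95=1011111 pc6: +64 =934
r96=1100000 pc2: +4 =938
r97=1100001 pc3: +8 =946
r98=1100010 pc3: +8 =954
r99=1100011 pc4: +16 =970
r100=1100100 pc3: +8 =978
r101=1100101 pc4: +16 =994
r102=1100110 pc4: +16 =1010
r103=1100111 pc5: +32 =1042
r104=1101000 pc3: +8 =1050
r105=1101001 pc4: +16 =1066
r106=1101010 pc4: +16 =1082
r107=1101011 pc5: +32 =1114
r108=1101100 pc4: +16 =1130
r109=1101101 pc5: +32 =1162
r110=1101110 pc5: +32 =1194
r111=1101111 pc6: +64 =1258
r112=1110000 pc3: +8 =1266
r113=1110001 pc4: +16 =1282
r114=1110010 pc4: +16 =1298
r115=1110011 pc5: +32 =1330
r116=1110100 pc4: +16 =1346
r117=1110101 pc5: +32 =1378
r118=1110110 pc5: +32 =1410

Answer: 1410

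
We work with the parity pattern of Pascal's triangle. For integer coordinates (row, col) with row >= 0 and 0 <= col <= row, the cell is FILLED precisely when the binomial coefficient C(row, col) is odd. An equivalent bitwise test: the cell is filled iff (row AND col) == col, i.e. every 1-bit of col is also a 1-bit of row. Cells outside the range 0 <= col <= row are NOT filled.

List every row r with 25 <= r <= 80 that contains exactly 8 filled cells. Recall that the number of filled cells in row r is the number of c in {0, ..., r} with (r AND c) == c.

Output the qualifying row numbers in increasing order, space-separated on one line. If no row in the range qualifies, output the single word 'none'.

Answer: 25 26 28 35 37 38 41 42 44 49 50 52 56 67 69 70 73 74 76

Derivation:
Row r has 2^popcount(r) filled cells, so we need popcount(r) = log2(8) = 3.
Scan r = 25..80 and keep those with exactly 3 one-bits:
r=25=11001 popcount=3 -> KEEP
r=26=11010 popcount=3 -> KEEP
r=27=11011 popcount=4 -> skip
r=28=11100 popcount=3 -> KEEP
r=29=11101 popcount=4 -> skip
r=30=11110 popcount=4 -> skip
r=31=11111 popcount=5 -> skip
r=32=100000 popcount=1 -> skip
r=33=100001 popcount=2 -> skip
r=34=100010 popcount=2 -> skip
r=35=100011 popcount=3 -> KEEP
r=36=100100 popcount=2 -> skip
r=37=100101 popcount=3 -> KEEP
r=38=100110 popcount=3 -> KEEP
r=39=100111 popcount=4 -> skip
r=40=101000 popcount=2 -> skip
r=41=101001 popcount=3 -> KEEP
r=42=101010 popcount=3 -> KEEP
r=43=101011 popcount=4 -> skip
r=44=101100 popcount=3 -> KEEP
r=45=101101 popcount=4 -> skip
r=46=101110 popcount=4 -> skip
r=47=101111 popcount=5 -> skip
r=48=110000 popcount=2 -> skip
r=49=110001 popcount=3 -> KEEP
r=50=110010 popcount=3 -> KEEP
r=51=110011 popcount=4 -> skip
r=52=110100 popcount=3 -> KEEP
r=53=110101 popcount=4 -> skip
r=54=110110 popcount=4 -> skip
r=55=110111 popcount=5 -> skip
r=56=111000 popcount=3 -> KEEP
r=57=111001 popcount=4 -> skip
r=58=111010 popcount=4 -> skip
r=59=111011 popcount=5 -> skip
r=60=111100 popcount=4 -> skip
r=61=111101 popcount=5 -> skip
r=62=111110 popcount=5 -> skip
r=63=111111 popcount=6 -> skip
r=64=1000000 popcount=1 -> skip
r=65=1000001 popcount=2 -> skip
r=66=1000010 popcount=2 -> skip
r=67=1000011 popcount=3 -> KEEP
r=68=1000100 popcount=2 -> skip
r=69=1000101 popcount=3 -> KEEP
r=70=1000110 popcount=3 -> KEEP
r=71=1000111 popcount=4 -> skip
r=72=1001000 popcount=2 -> skip
r=73=1001001 popcount=3 -> KEEP
r=74=1001010 popcount=3 -> KEEP
r=75=1001011 popcount=4 -> skip
r=76=1001100 popcount=3 -> KEEP
r=77=1001101 popcount=4 -> skip
r=78=1001110 popcount=4 -> skip
r=79=1001111 popcount=5 -> skip
r=80=1010000 popcount=2 -> skip
Kept rows: 25 26 28 35 37 38 41 42 44 49 50 52 56 67 69 70 73 74 76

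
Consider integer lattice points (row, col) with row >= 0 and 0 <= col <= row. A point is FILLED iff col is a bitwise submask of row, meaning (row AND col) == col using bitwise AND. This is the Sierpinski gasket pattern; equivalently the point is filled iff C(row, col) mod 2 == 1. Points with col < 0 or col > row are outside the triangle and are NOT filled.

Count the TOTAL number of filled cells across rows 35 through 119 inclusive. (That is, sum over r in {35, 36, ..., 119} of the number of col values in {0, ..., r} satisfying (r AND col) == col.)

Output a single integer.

Answer: 1502

Derivation:
r35=100011 pc3: +8 =8
r36=100100 pc2: +4 =12
r37=100101 pc3: +8 =20
r38=100110 pc3: +8 =28
r39=100111 pc4: +16 =44
r40=101000 pc2: +4 =48
r41=101001 pc3: +8 =56
r42=101010 pc3: +8 =64
r43=101011 pc4: +16 =80
r44=101100 pc3: +8 =88
r45=101101 pc4: +16 =104
r46=101110 pc4: +16 =120
r47=101111 pc5: +32 =152
r48=110000 pc2: +4 =156
r49=110001 pc3: +8 =164
r50=110010 pc3: +8 =172
r51=110011 pc4: +16 =188
r52=110100 pc3: +8 =196
r53=110101 pc4: +16 =212
r54=110110 pc4: +16 =228
r55=110111 pc5: +32 =260
r56=111000 pc3: +8 =268
r57=111001 pc4: +16 =284
r58=111010 pc4: +16 =300
r59=111011 pc5: +32 =332
r60=111100 pc4: +16 =348
r61=111101 pc5: +32 =380
r62=111110 pc5: +32 =412
r63=111111 pc6: +64 =476
r64=1000000 pc1: +2 =478
r65=1000001 pc2: +4 =482
r66=1000010 pc2: +4 =486
r67=1000011 pc3: +8 =494
r68=1000100 pc2: +4 =498
r69=1000101 pc3: +8 =506
r70=1000110 pc3: +8 =514
r71=1000111 pc4: +16 =530
r72=1001000 pc2: +4 =534
r73=1001001 pc3: +8 =542
r74=1001010 pc3: +8 =550
r75=1001011 pc4: +16 =566
r76=1001100 pc3: +8 =574
r77=1001101 pc4: +16 =590
r78=1001110 pc4: +16 =606
r79=1001111 pc5: +32 =638
r80=1010000 pc2: +4 =642
r81=1010001 pc3: +8 =650
r82=1010010 pc3: +8 =658
r83=1010011 pc4: +16 =674
r84=1010100 pc3: +8 =682
r85=1010101 pc4: +16 =698
r86=1010110 pc4: +16 =714
r87=1010111 pc5: +32 =746
r88=1011000 pc3: +8 =754
r89=1011001 pc4: +16 =770
r90=1011010 pc4: +16 =786
r91=1011011 pc5: +32 =818
r92=1011100 pc4: +16 =834
r93=1011101 pc5: +32 =866
r94=1011110 pc5: +32 =898
r95=1011111 pc6: +64 =962
r96=1100000 pc2: +4 =966
r97=1100001 pc3: +8 =974
r98=1100010 pc3: +8 =982
r99=1100011 pc4: +16 =998
r100=1100100 pc3: +8 =1006
r101=1100101 pc4: +16 =1022
r102=1100110 pc4: +16 =1038
r103=1100111 pc5: +32 =1070
r104=1101000 pc3: +8 =1078
r105=1101001 pc4: +16 =1094
r106=1101010 pc4: +16 =1110
r107=1101011 pc5: +32 =1142
r108=1101100 pc4: +16 =1158
r109=1101101 pc5: +32 =1190
r110=1101110 pc5: +32 =1222
r111=1101111 pc6: +64 =1286
r112=1110000 pc3: +8 =1294
r113=1110001 pc4: +16 =1310
r114=1110010 pc4: +16 =1326
r115=1110011 pc5: +32 =1358
r116=1110100 pc4: +16 =1374
r117=1110101 pc5: +32 =1406
r118=1110110 pc5: +32 =1438
r119=1110111 pc6: +64 =1502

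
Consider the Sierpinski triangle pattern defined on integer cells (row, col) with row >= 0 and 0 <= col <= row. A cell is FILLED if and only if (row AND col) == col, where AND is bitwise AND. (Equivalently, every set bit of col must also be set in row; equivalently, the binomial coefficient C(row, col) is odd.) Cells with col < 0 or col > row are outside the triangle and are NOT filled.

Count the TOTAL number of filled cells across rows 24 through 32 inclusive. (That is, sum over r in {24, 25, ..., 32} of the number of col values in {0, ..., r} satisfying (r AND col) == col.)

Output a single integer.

Answer: 110

Derivation:
r24=11000 pc2: +4 =4
r25=11001 pc3: +8 =12
r26=11010 pc3: +8 =20
r27=11011 pc4: +16 =36
r28=11100 pc3: +8 =44
r29=11101 pc4: +16 =60
r30=11110 pc4: +16 =76
r31=11111 pc5: +32 =108
r32=100000 pc1: +2 =110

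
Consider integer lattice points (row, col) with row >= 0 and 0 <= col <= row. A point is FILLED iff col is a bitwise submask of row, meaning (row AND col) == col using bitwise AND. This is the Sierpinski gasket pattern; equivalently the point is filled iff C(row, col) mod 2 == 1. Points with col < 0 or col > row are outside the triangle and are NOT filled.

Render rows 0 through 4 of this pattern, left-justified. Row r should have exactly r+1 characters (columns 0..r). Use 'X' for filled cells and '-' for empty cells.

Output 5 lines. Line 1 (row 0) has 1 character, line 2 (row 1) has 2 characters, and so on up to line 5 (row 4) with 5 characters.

Answer: X
XX
X-X
XXXX
X---X

Derivation:
r0=0: X
r1=1: XX
r2=10: X-X
r3=11: XXXX
r4=100: X---X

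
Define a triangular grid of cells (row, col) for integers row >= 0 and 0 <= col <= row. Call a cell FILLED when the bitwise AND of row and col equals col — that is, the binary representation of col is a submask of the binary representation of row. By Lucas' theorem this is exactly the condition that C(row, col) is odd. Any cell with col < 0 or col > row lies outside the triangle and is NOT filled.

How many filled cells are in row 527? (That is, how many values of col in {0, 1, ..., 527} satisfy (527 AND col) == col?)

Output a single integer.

Answer: 32

Derivation:
527 in binary = 1000001111
popcount(527) = number of 1-bits in 1000001111 = 5
A col c satisfies (527 AND c) == c iff every set bit of c is also set in 527; each of the 5 set bits of 527 can independently be on or off in c.
count = 2^5 = 32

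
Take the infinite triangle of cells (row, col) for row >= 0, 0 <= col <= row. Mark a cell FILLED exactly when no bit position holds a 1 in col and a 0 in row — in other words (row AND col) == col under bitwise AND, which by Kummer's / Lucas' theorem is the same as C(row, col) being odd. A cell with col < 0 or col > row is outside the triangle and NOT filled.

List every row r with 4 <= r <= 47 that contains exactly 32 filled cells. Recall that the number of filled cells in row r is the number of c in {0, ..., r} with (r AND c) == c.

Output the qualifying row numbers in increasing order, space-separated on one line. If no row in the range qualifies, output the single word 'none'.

Answer: 31 47

Derivation:
Row r has 2^popcount(r) filled cells, so we need popcount(r) = log2(32) = 5.
Scan r = 4..47 and keep those with exactly 5 one-bits:
r=4=100 popcount=1 -> skip
r=5=101 popcount=2 -> skip
r=6=110 popcount=2 -> skip
r=7=111 popcount=3 -> skip
r=8=1000 popcount=1 -> skip
r=9=1001 popcount=2 -> skip
r=10=1010 popcount=2 -> skip
r=11=1011 popcount=3 -> skip
r=12=1100 popcount=2 -> skip
r=13=1101 popcount=3 -> skip
r=14=1110 popcount=3 -> skip
r=15=1111 popcount=4 -> skip
r=16=10000 popcount=1 -> skip
r=17=10001 popcount=2 -> skip
r=18=10010 popcount=2 -> skip
r=19=10011 popcount=3 -> skip
r=20=10100 popcount=2 -> skip
r=21=10101 popcount=3 -> skip
r=22=10110 popcount=3 -> skip
r=23=10111 popcount=4 -> skip
r=24=11000 popcount=2 -> skip
r=25=11001 popcount=3 -> skip
r=26=11010 popcount=3 -> skip
r=27=11011 popcount=4 -> skip
r=28=11100 popcount=3 -> skip
r=29=11101 popcount=4 -> skip
r=30=11110 popcount=4 -> skip
r=31=11111 popcount=5 -> KEEP
r=32=100000 popcount=1 -> skip
r=33=100001 popcount=2 -> skip
r=34=100010 popcount=2 -> skip
r=35=100011 popcount=3 -> skip
r=36=100100 popcount=2 -> skip
r=37=100101 popcount=3 -> skip
r=38=100110 popcount=3 -> skip
r=39=100111 popcount=4 -> skip
r=40=101000 popcount=2 -> skip
r=41=101001 popcount=3 -> skip
r=42=101010 popcount=3 -> skip
r=43=101011 popcount=4 -> skip
r=44=101100 popcount=3 -> skip
r=45=101101 popcount=4 -> skip
r=46=101110 popcount=4 -> skip
r=47=101111 popcount=5 -> KEEP
Kept rows: 31 47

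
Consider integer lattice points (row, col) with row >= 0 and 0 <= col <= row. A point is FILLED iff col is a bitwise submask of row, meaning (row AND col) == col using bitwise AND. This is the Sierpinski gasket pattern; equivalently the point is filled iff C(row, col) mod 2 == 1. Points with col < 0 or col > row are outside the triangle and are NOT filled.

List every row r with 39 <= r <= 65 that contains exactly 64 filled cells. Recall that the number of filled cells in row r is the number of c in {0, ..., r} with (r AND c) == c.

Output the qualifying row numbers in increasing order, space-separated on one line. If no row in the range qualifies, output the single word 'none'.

Answer: 63

Derivation:
Row r has 2^popcount(r) filled cells, so we need popcount(r) = log2(64) = 6.
Scan r = 39..65 and keep those with exactly 6 one-bits:
r=39=100111 popcount=4 -> skip
r=40=101000 popcount=2 -> skip
r=41=101001 popcount=3 -> skip
r=42=101010 popcount=3 -> skip
r=43=101011 popcount=4 -> skip
r=44=101100 popcount=3 -> skip
r=45=101101 popcount=4 -> skip
r=46=101110 popcount=4 -> skip
r=47=101111 popcount=5 -> skip
r=48=110000 popcount=2 -> skip
r=49=110001 popcount=3 -> skip
r=50=110010 popcount=3 -> skip
r=51=110011 popcount=4 -> skip
r=52=110100 popcount=3 -> skip
r=53=110101 popcount=4 -> skip
r=54=110110 popcount=4 -> skip
r=55=110111 popcount=5 -> skip
r=56=111000 popcount=3 -> skip
r=57=111001 popcount=4 -> skip
r=58=111010 popcount=4 -> skip
r=59=111011 popcount=5 -> skip
r=60=111100 popcount=4 -> skip
r=61=111101 popcount=5 -> skip
r=62=111110 popcount=5 -> skip
r=63=111111 popcount=6 -> KEEP
r=64=1000000 popcount=1 -> skip
r=65=1000001 popcount=2 -> skip
Kept rows: 63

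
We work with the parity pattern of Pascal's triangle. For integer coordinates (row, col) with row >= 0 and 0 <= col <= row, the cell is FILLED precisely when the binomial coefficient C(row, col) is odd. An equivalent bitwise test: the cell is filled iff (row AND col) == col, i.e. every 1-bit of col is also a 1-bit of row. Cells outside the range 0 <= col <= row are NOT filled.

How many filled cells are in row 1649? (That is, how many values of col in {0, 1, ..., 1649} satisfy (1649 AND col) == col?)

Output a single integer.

Answer: 64

Derivation:
1649 in binary = 11001110001
popcount(1649) = number of 1-bits in 11001110001 = 6
A col c satisfies (1649 AND c) == c iff every set bit of c is also set in 1649; each of the 6 set bits of 1649 can independently be on or off in c.
count = 2^6 = 64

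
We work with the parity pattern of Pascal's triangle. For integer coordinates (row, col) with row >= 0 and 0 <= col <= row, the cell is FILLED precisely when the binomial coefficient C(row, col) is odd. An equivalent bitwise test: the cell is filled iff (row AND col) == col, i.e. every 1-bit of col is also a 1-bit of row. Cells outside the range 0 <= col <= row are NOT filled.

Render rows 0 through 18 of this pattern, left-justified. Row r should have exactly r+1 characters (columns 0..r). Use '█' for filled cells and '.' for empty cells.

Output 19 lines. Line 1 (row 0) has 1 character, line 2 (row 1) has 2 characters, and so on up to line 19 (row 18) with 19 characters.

Answer: █
██
█.█
████
█...█
██..██
█.█.█.█
████████
█.......█
██......██
█.█.....█.█
████....████
█...█...█...█
██..██..██..██
█.█.█.█.█.█.█.█
████████████████
█...............█
██..............██
█.█.............█.█

Derivation:
r0=0: █
r1=1: ██
r2=10: █.█
r3=11: ████
r4=100: █...█
r5=101: ██..██
r6=110: █.█.█.█
r7=111: ████████
r8=1000: █.......█
r9=1001: ██......██
r10=1010: █.█.....█.█
r11=1011: ████....████
r12=1100: █...█...█...█
r13=1101: ██..██..██..██
r14=1110: █.█.█.█.█.█.█.█
r15=1111: ████████████████
r16=10000: █...............█
r17=10001: ██..............██
r18=10010: █.█.............█.█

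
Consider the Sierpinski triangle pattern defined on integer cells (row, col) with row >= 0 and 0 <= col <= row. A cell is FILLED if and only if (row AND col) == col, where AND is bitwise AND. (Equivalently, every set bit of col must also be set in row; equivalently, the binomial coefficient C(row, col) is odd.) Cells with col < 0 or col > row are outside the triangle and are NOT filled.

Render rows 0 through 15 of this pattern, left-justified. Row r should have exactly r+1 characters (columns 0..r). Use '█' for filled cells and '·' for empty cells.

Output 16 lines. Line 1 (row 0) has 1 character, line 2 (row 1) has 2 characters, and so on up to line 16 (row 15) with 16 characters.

Answer: █
██
█·█
████
█···█
██··██
█·█·█·█
████████
█·······█
██······██
█·█·····█·█
████····████
█···█···█···█
██··██··██··██
█·█·█·█·█·█·█·█
████████████████

Derivation:
r0=0: █
r1=1: ██
r2=10: █·█
r3=11: ████
r4=100: █···█
r5=101: ██··██
r6=110: █·█·█·█
r7=111: ████████
r8=1000: █·······█
r9=1001: ██······██
r10=1010: █·█·····█·█
r11=1011: ████····████
r12=1100: █···█···█···█
r13=1101: ██··██··██··██
r14=1110: █·█·█·█·█·█·█·█
r15=1111: ████████████████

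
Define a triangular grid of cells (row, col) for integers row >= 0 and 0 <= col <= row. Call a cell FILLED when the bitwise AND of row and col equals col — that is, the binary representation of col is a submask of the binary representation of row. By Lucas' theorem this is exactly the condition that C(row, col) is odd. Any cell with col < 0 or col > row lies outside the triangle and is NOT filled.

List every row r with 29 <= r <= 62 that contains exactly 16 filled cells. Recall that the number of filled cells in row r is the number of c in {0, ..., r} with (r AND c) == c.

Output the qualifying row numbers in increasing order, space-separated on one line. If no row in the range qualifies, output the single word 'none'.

Answer: 29 30 39 43 45 46 51 53 54 57 58 60

Derivation:
Row r has 2^popcount(r) filled cells, so we need popcount(r) = log2(16) = 4.
Scan r = 29..62 and keep those with exactly 4 one-bits:
r=29=11101 popcount=4 -> KEEP
r=30=11110 popcount=4 -> KEEP
r=31=11111 popcount=5 -> skip
r=32=100000 popcount=1 -> skip
r=33=100001 popcount=2 -> skip
r=34=100010 popcount=2 -> skip
r=35=100011 popcount=3 -> skip
r=36=100100 popcount=2 -> skip
r=37=100101 popcount=3 -> skip
r=38=100110 popcount=3 -> skip
r=39=100111 popcount=4 -> KEEP
r=40=101000 popcount=2 -> skip
r=41=101001 popcount=3 -> skip
r=42=101010 popcount=3 -> skip
r=43=101011 popcount=4 -> KEEP
r=44=101100 popcount=3 -> skip
r=45=101101 popcount=4 -> KEEP
r=46=101110 popcount=4 -> KEEP
r=47=101111 popcount=5 -> skip
r=48=110000 popcount=2 -> skip
r=49=110001 popcount=3 -> skip
r=50=110010 popcount=3 -> skip
r=51=110011 popcount=4 -> KEEP
r=52=110100 popcount=3 -> skip
r=53=110101 popcount=4 -> KEEP
r=54=110110 popcount=4 -> KEEP
r=55=110111 popcount=5 -> skip
r=56=111000 popcount=3 -> skip
r=57=111001 popcount=4 -> KEEP
r=58=111010 popcount=4 -> KEEP
r=59=111011 popcount=5 -> skip
r=60=111100 popcount=4 -> KEEP
r=61=111101 popcount=5 -> skip
r=62=111110 popcount=5 -> skip
Kept rows: 29 30 39 43 45 46 51 53 54 57 58 60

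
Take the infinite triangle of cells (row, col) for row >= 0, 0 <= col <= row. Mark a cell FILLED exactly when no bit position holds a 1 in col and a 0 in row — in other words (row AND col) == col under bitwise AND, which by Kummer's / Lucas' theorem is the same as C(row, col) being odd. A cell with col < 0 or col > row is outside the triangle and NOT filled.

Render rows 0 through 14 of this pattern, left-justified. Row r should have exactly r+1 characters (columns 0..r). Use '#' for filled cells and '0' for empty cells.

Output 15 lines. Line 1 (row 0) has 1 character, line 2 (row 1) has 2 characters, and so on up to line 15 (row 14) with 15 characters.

r0=0: #
r1=1: ##
r2=10: #0#
r3=11: ####
r4=100: #000#
r5=101: ##00##
r6=110: #0#0#0#
r7=111: ########
r8=1000: #0000000#
r9=1001: ##000000##
r10=1010: #0#00000#0#
r11=1011: ####0000####
r12=1100: #000#000#000#
r13=1101: ##00##00##00##
r14=1110: #0#0#0#0#0#0#0#

Answer: #
##
#0#
####
#000#
##00##
#0#0#0#
########
#0000000#
##000000##
#0#00000#0#
####0000####
#000#000#000#
##00##00##00##
#0#0#0#0#0#0#0#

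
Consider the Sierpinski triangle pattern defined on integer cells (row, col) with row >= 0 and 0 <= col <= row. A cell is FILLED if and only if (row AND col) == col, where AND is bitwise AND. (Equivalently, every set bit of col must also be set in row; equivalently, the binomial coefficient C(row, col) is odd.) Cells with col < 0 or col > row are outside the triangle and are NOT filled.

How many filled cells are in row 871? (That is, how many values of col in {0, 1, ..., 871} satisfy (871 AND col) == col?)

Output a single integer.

871 in binary = 1101100111
popcount(871) = number of 1-bits in 1101100111 = 7
A col c satisfies (871 AND c) == c iff every set bit of c is also set in 871; each of the 7 set bits of 871 can independently be on or off in c.
count = 2^7 = 128

Answer: 128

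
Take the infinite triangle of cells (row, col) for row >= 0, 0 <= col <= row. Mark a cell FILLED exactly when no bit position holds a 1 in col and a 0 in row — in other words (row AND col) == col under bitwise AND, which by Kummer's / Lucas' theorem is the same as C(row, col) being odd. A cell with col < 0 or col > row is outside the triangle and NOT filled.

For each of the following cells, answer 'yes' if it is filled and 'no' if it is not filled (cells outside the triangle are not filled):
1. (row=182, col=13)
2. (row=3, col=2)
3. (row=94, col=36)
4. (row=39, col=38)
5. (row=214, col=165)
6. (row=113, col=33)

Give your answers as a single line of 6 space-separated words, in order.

Answer: no yes no yes no yes

Derivation:
(182,13): row=0b10110110, col=0b1101, row AND col = 0b100 = 4; 4 != 13 -> empty
(3,2): row=0b11, col=0b10, row AND col = 0b10 = 2; 2 == 2 -> filled
(94,36): row=0b1011110, col=0b100100, row AND col = 0b100 = 4; 4 != 36 -> empty
(39,38): row=0b100111, col=0b100110, row AND col = 0b100110 = 38; 38 == 38 -> filled
(214,165): row=0b11010110, col=0b10100101, row AND col = 0b10000100 = 132; 132 != 165 -> empty
(113,33): row=0b1110001, col=0b100001, row AND col = 0b100001 = 33; 33 == 33 -> filled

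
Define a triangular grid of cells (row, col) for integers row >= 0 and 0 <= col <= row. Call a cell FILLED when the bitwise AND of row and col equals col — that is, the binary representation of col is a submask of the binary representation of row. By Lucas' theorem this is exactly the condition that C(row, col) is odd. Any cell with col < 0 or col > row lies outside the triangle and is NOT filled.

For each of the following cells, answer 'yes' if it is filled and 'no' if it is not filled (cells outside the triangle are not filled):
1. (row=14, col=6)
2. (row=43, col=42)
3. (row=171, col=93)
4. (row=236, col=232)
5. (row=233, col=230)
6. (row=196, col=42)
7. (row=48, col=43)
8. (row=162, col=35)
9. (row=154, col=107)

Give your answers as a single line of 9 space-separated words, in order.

(14,6): row=0b1110, col=0b110, row AND col = 0b110 = 6; 6 == 6 -> filled
(43,42): row=0b101011, col=0b101010, row AND col = 0b101010 = 42; 42 == 42 -> filled
(171,93): row=0b10101011, col=0b1011101, row AND col = 0b1001 = 9; 9 != 93 -> empty
(236,232): row=0b11101100, col=0b11101000, row AND col = 0b11101000 = 232; 232 == 232 -> filled
(233,230): row=0b11101001, col=0b11100110, row AND col = 0b11100000 = 224; 224 != 230 -> empty
(196,42): row=0b11000100, col=0b101010, row AND col = 0b0 = 0; 0 != 42 -> empty
(48,43): row=0b110000, col=0b101011, row AND col = 0b100000 = 32; 32 != 43 -> empty
(162,35): row=0b10100010, col=0b100011, row AND col = 0b100010 = 34; 34 != 35 -> empty
(154,107): row=0b10011010, col=0b1101011, row AND col = 0b1010 = 10; 10 != 107 -> empty

Answer: yes yes no yes no no no no no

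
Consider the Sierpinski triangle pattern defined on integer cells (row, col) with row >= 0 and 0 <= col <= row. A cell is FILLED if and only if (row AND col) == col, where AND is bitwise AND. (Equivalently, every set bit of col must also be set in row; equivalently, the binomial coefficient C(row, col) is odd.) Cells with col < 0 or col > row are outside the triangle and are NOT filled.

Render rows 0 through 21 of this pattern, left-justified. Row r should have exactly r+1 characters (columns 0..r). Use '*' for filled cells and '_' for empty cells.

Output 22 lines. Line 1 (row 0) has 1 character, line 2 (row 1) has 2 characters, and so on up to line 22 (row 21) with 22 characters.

Answer: *
**
*_*
****
*___*
**__**
*_*_*_*
********
*_______*
**______**
*_*_____*_*
****____****
*___*___*___*
**__**__**__**
*_*_*_*_*_*_*_*
****************
*_______________*
**______________**
*_*_____________*_*
****____________****
*___*___________*___*
**__**__________**__**

Derivation:
r0=0: *
r1=1: **
r2=10: *_*
r3=11: ****
r4=100: *___*
r5=101: **__**
r6=110: *_*_*_*
r7=111: ********
r8=1000: *_______*
r9=1001: **______**
r10=1010: *_*_____*_*
r11=1011: ****____****
r12=1100: *___*___*___*
r13=1101: **__**__**__**
r14=1110: *_*_*_*_*_*_*_*
r15=1111: ****************
r16=10000: *_______________*
r17=10001: **______________**
r18=10010: *_*_____________*_*
r19=10011: ****____________****
r20=10100: *___*___________*___*
r21=10101: **__**__________**__**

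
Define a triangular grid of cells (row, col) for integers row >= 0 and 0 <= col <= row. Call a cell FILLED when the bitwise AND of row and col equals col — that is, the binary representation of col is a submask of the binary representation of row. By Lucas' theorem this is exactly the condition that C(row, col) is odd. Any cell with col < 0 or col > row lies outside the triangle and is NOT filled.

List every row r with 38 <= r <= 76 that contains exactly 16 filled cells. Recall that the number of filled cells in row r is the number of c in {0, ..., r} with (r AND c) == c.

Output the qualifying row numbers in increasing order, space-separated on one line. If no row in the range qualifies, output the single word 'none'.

Answer: 39 43 45 46 51 53 54 57 58 60 71 75

Derivation:
Row r has 2^popcount(r) filled cells, so we need popcount(r) = log2(16) = 4.
Scan r = 38..76 and keep those with exactly 4 one-bits:
r=38=100110 popcount=3 -> skip
r=39=100111 popcount=4 -> KEEP
r=40=101000 popcount=2 -> skip
r=41=101001 popcount=3 -> skip
r=42=101010 popcount=3 -> skip
r=43=101011 popcount=4 -> KEEP
r=44=101100 popcount=3 -> skip
r=45=101101 popcount=4 -> KEEP
r=46=101110 popcount=4 -> KEEP
r=47=101111 popcount=5 -> skip
r=48=110000 popcount=2 -> skip
r=49=110001 popcount=3 -> skip
r=50=110010 popcount=3 -> skip
r=51=110011 popcount=4 -> KEEP
r=52=110100 popcount=3 -> skip
r=53=110101 popcount=4 -> KEEP
r=54=110110 popcount=4 -> KEEP
r=55=110111 popcount=5 -> skip
r=56=111000 popcount=3 -> skip
r=57=111001 popcount=4 -> KEEP
r=58=111010 popcount=4 -> KEEP
r=59=111011 popcount=5 -> skip
r=60=111100 popcount=4 -> KEEP
r=61=111101 popcount=5 -> skip
r=62=111110 popcount=5 -> skip
r=63=111111 popcount=6 -> skip
r=64=1000000 popcount=1 -> skip
r=65=1000001 popcount=2 -> skip
r=66=1000010 popcount=2 -> skip
r=67=1000011 popcount=3 -> skip
r=68=1000100 popcount=2 -> skip
r=69=1000101 popcount=3 -> skip
r=70=1000110 popcount=3 -> skip
r=71=1000111 popcount=4 -> KEEP
r=72=1001000 popcount=2 -> skip
r=73=1001001 popcount=3 -> skip
r=74=1001010 popcount=3 -> skip
r=75=1001011 popcount=4 -> KEEP
r=76=1001100 popcount=3 -> skip
Kept rows: 39 43 45 46 51 53 54 57 58 60 71 75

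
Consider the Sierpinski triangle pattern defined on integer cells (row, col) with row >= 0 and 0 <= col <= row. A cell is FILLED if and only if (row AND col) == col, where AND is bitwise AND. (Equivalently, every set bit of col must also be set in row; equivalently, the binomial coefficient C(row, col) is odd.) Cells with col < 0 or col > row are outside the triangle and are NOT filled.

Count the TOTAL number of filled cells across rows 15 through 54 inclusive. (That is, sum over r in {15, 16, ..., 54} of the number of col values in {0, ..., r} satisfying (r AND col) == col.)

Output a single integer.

Answer: 416

Derivation:
r15=1111 pc4: +16 =16
r16=10000 pc1: +2 =18
r17=10001 pc2: +4 =22
r18=10010 pc2: +4 =26
r19=10011 pc3: +8 =34
r20=10100 pc2: +4 =38
r21=10101 pc3: +8 =46
r22=10110 pc3: +8 =54
r23=10111 pc4: +16 =70
r24=11000 pc2: +4 =74
r25=11001 pc3: +8 =82
r26=11010 pc3: +8 =90
r27=11011 pc4: +16 =106
r28=11100 pc3: +8 =114
r29=11101 pc4: +16 =130
r30=11110 pc4: +16 =146
r31=11111 pc5: +32 =178
r32=100000 pc1: +2 =180
r33=100001 pc2: +4 =184
r34=100010 pc2: +4 =188
r35=100011 pc3: +8 =196
r36=100100 pc2: +4 =200
r37=100101 pc3: +8 =208
r38=100110 pc3: +8 =216
r39=100111 pc4: +16 =232
r40=101000 pc2: +4 =236
r41=101001 pc3: +8 =244
r42=101010 pc3: +8 =252
r43=101011 pc4: +16 =268
r44=101100 pc3: +8 =276
r45=101101 pc4: +16 =292
r46=101110 pc4: +16 =308
r47=101111 pc5: +32 =340
r48=110000 pc2: +4 =344
r49=110001 pc3: +8 =352
r50=110010 pc3: +8 =360
r51=110011 pc4: +16 =376
r52=110100 pc3: +8 =384
r53=110101 pc4: +16 =400
r54=110110 pc4: +16 =416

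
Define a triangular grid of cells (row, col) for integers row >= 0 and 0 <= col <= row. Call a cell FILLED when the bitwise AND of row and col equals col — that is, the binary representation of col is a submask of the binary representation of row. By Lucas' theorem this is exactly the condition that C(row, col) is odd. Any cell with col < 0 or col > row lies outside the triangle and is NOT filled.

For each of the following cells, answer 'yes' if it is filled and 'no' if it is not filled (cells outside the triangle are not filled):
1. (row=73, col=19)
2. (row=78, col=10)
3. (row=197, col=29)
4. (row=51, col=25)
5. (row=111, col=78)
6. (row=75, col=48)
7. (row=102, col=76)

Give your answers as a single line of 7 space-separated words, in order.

(73,19): row=0b1001001, col=0b10011, row AND col = 0b1 = 1; 1 != 19 -> empty
(78,10): row=0b1001110, col=0b1010, row AND col = 0b1010 = 10; 10 == 10 -> filled
(197,29): row=0b11000101, col=0b11101, row AND col = 0b101 = 5; 5 != 29 -> empty
(51,25): row=0b110011, col=0b11001, row AND col = 0b10001 = 17; 17 != 25 -> empty
(111,78): row=0b1101111, col=0b1001110, row AND col = 0b1001110 = 78; 78 == 78 -> filled
(75,48): row=0b1001011, col=0b110000, row AND col = 0b0 = 0; 0 != 48 -> empty
(102,76): row=0b1100110, col=0b1001100, row AND col = 0b1000100 = 68; 68 != 76 -> empty

Answer: no yes no no yes no no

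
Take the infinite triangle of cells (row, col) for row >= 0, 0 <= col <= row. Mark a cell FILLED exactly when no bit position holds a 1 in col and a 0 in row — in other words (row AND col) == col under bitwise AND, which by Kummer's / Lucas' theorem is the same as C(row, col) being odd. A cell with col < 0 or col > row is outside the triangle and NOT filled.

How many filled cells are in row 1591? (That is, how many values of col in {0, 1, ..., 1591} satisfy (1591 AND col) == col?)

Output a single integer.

Answer: 128

Derivation:
1591 in binary = 11000110111
popcount(1591) = number of 1-bits in 11000110111 = 7
A col c satisfies (1591 AND c) == c iff every set bit of c is also set in 1591; each of the 7 set bits of 1591 can independently be on or off in c.
count = 2^7 = 128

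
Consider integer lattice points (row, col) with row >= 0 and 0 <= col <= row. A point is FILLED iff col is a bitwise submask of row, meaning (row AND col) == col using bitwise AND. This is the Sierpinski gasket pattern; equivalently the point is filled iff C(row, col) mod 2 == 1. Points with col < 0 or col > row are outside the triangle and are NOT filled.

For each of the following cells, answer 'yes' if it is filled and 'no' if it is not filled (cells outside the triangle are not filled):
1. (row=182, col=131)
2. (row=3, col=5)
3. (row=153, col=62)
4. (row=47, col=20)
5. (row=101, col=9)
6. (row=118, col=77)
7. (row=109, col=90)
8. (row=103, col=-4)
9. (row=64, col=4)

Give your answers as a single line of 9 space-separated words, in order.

Answer: no no no no no no no no no

Derivation:
(182,131): row=0b10110110, col=0b10000011, row AND col = 0b10000010 = 130; 130 != 131 -> empty
(3,5): col outside [0, 3] -> not filled
(153,62): row=0b10011001, col=0b111110, row AND col = 0b11000 = 24; 24 != 62 -> empty
(47,20): row=0b101111, col=0b10100, row AND col = 0b100 = 4; 4 != 20 -> empty
(101,9): row=0b1100101, col=0b1001, row AND col = 0b1 = 1; 1 != 9 -> empty
(118,77): row=0b1110110, col=0b1001101, row AND col = 0b1000100 = 68; 68 != 77 -> empty
(109,90): row=0b1101101, col=0b1011010, row AND col = 0b1001000 = 72; 72 != 90 -> empty
(103,-4): col outside [0, 103] -> not filled
(64,4): row=0b1000000, col=0b100, row AND col = 0b0 = 0; 0 != 4 -> empty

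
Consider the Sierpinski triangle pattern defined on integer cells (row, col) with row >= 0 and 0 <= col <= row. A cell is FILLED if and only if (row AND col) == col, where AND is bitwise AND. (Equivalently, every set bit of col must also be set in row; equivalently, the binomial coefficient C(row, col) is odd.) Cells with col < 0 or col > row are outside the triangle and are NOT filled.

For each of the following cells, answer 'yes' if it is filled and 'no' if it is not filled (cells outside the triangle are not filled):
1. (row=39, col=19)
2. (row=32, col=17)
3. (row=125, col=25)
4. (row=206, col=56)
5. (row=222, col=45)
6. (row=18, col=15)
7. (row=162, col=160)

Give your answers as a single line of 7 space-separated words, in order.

Answer: no no yes no no no yes

Derivation:
(39,19): row=0b100111, col=0b10011, row AND col = 0b11 = 3; 3 != 19 -> empty
(32,17): row=0b100000, col=0b10001, row AND col = 0b0 = 0; 0 != 17 -> empty
(125,25): row=0b1111101, col=0b11001, row AND col = 0b11001 = 25; 25 == 25 -> filled
(206,56): row=0b11001110, col=0b111000, row AND col = 0b1000 = 8; 8 != 56 -> empty
(222,45): row=0b11011110, col=0b101101, row AND col = 0b1100 = 12; 12 != 45 -> empty
(18,15): row=0b10010, col=0b1111, row AND col = 0b10 = 2; 2 != 15 -> empty
(162,160): row=0b10100010, col=0b10100000, row AND col = 0b10100000 = 160; 160 == 160 -> filled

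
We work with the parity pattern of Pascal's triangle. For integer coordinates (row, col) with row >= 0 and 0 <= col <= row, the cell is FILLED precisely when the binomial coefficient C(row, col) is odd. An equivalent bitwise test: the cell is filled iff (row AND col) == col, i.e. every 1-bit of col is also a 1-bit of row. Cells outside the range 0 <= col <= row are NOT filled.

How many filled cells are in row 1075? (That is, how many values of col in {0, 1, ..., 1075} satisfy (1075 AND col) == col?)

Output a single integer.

Answer: 32

Derivation:
1075 in binary = 10000110011
popcount(1075) = number of 1-bits in 10000110011 = 5
A col c satisfies (1075 AND c) == c iff every set bit of c is also set in 1075; each of the 5 set bits of 1075 can independently be on or off in c.
count = 2^5 = 32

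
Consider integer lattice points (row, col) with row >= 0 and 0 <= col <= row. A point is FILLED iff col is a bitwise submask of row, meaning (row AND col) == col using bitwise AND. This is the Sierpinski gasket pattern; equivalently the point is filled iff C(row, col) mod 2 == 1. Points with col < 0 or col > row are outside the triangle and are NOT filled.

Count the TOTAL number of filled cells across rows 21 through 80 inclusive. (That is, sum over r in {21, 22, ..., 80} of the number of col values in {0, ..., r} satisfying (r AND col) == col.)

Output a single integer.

Answer: 792

Derivation:
r21=10101 pc3: +8 =8
r22=10110 pc3: +8 =16
r23=10111 pc4: +16 =32
r24=11000 pc2: +4 =36
r25=11001 pc3: +8 =44
r26=11010 pc3: +8 =52
r27=11011 pc4: +16 =68
r28=11100 pc3: +8 =76
r29=11101 pc4: +16 =92
r30=11110 pc4: +16 =108
r31=11111 pc5: +32 =140
r32=100000 pc1: +2 =142
r33=100001 pc2: +4 =146
r34=100010 pc2: +4 =150
r35=100011 pc3: +8 =158
r36=100100 pc2: +4 =162
r37=100101 pc3: +8 =170
r38=100110 pc3: +8 =178
r39=100111 pc4: +16 =194
r40=101000 pc2: +4 =198
r41=101001 pc3: +8 =206
r42=101010 pc3: +8 =214
r43=101011 pc4: +16 =230
r44=101100 pc3: +8 =238
r45=101101 pc4: +16 =254
r46=101110 pc4: +16 =270
r47=101111 pc5: +32 =302
r48=110000 pc2: +4 =306
r49=110001 pc3: +8 =314
r50=110010 pc3: +8 =322
r51=110011 pc4: +16 =338
r52=110100 pc3: +8 =346
r53=110101 pc4: +16 =362
r54=110110 pc4: +16 =378
r55=110111 pc5: +32 =410
r56=111000 pc3: +8 =418
r57=111001 pc4: +16 =434
r58=111010 pc4: +16 =450
r59=111011 pc5: +32 =482
r60=111100 pc4: +16 =498
r61=111101 pc5: +32 =530
r62=111110 pc5: +32 =562
r63=111111 pc6: +64 =626
r64=1000000 pc1: +2 =628
r65=1000001 pc2: +4 =632
r66=1000010 pc2: +4 =636
r67=1000011 pc3: +8 =644
r68=1000100 pc2: +4 =648
r69=1000101 pc3: +8 =656
r70=1000110 pc3: +8 =664
r71=1000111 pc4: +16 =680
r72=1001000 pc2: +4 =684
r73=1001001 pc3: +8 =692
r74=1001010 pc3: +8 =700
r75=1001011 pc4: +16 =716
r76=1001100 pc3: +8 =724
r77=1001101 pc4: +16 =740
r78=1001110 pc4: +16 =756
r79=1001111 pc5: +32 =788
r80=1010000 pc2: +4 =792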